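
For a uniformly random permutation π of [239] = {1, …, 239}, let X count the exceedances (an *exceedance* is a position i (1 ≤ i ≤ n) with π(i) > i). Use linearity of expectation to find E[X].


Write X = Σ_{i=1}^{239} X_i, where X_i = 1_{π(i) > i}.
For each fixed i, π(i) is uniform over {1, …, 239} (marginal of a uniform permutation), so P[π(i) > i] = (n − i)/n. Summing: Σ_{i=1}^{239} (n − i)/n = (0 + 1 + … + 238)/239 = 239(239 − 1)/(2·239) = (239 − 1)/2.
Hence E[X] = Σ_{i=1}^{239} (239 − i)/239 = 119 ≈ 119.00000.

E[X] = 119 = 119.00000.


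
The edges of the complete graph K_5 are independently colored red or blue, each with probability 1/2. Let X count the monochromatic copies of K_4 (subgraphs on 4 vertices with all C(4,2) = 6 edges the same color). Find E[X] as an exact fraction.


Let X = Σ_S X_S over the C(5, 4) = 5 subsets S of size 4, where X_S = 1 if the K_4 on S is monochromatic.
For a fixed S, the K_4 on S has C(4, 2) = 6 edges. P[all 6 edges red] = (1/2)^6, and likewise for blue, so P[monochromatic] = 2·(1/2)^6 = 2^{1 − 6} = 1/32.
Summing: E[X] = C(5, 4) · 2^{1 − 6} = 5 · 1/32 = 5/32.
Numerically: E[X] ≈ 0.156250.

E[X] = C(5,4)·2^(1−C(4,2)) = 5/32 ≈ 0.156250.


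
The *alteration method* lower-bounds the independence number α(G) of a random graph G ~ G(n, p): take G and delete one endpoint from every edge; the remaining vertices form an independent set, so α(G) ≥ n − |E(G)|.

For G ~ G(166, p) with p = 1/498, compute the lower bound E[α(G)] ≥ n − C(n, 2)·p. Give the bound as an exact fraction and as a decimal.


E[|E(G)|] = C(166, 2)·p = 13695 · (1/498) = 55/2.
E[α(G)] ≥ n − E[|E(G)|] = 166 − 55/2 = 277/2.
Numerically: ≈ 138.500000.
(This is only a lower bound; the true E[α(G)] may be larger.)

E[α(G)] ≥ 277/2 ≈ 138.500000.


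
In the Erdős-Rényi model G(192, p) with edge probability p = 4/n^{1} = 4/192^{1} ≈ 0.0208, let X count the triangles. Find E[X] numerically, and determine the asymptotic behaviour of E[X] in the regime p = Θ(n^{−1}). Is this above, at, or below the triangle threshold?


Number of potential triangles: C(192, 3) = 1161280.
Each occurs with probability p³ ≈ (0.0208)³ ≈ 9.04225e-06.
By linearity: E[X] = C(192, 3)·p³ ≈ 1161280 · 9.04225e-06 ≈ 10.501.
Here α = 1, so p = 4/n is exactly at the triangle threshold p ~ 1/n. Asymptotically E[X] → c³/6 = 4³/6 = 32/3 ≈ 10.667, a bounded constant. In this regime the triangle count is asymptotically Poisson(c³/6).

E[X] ≈ 10.501; in regime p = Θ(1/n^{1}) E[X] stays bounded (at the triangle threshold p ~ 1/n).


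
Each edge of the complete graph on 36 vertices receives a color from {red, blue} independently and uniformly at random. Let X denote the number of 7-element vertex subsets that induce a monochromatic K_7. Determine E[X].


Let X = Σ_S X_S over the C(36, 7) = 8347680 subsets S of size 7, where X_S = 1 if the K_7 on S is monochromatic.
For a fixed S, the K_7 on S has C(7, 2) = 21 edges. P[all 21 edges red] = (1/2)^21, and likewise for blue, so P[monochromatic] = 2·(1/2)^21 = 2^{1 − 21} = 1/1048576.
Summing: E[X] = C(36, 7) · 2^{1 − 21} = 8347680 · 1/1048576 = 260865/32768.
Numerically: E[X] ≈ 7.961.

E[X] = C(36,7)·2^(1−C(7,2)) = 260865/32768 ≈ 7.961.


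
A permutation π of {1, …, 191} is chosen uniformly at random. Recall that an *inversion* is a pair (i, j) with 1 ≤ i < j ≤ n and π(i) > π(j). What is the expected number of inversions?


Write X = Σ X_I over the C(191, 2) = 18145 pairs i < j, with X_I the indicator of one inversion.
There are 18145 indicators.
For each fixed pair i < j, the values π(i) and π(j) are two distinct elements of {1, …, 191} in uniformly random order; by symmetry P[π(i) > π(j)] = 1/2.
By linearity: E[X] = 18145 · (1/2) = C(191, 2) · (1/2) = 18145/2 = 18145/2 ≈ 9072.50000.

E[X] = 18145/2 = 9072.50000.


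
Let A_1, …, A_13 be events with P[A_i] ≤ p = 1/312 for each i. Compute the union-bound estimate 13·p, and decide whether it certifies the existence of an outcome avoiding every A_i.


Union bound: P[∪_{i=1}^{13} A_i] ≤ Σ_i P[A_i] ≤ 13·p = 13·(1/312) = 1/24.
Numerically: 1/24 ≈ 0.04167.
Is 1/24 < 1? YES.
Since P[∪ A_i] ≤ 1/24 < 1, the complement has P[∩ A_i^c] ≥ 1 − 1/24 = 23/24 > 0, so some outcome avoids every A_i.

13·p = 1/24 ≈ 0.04167; existence CERTIFIED by the union bound.


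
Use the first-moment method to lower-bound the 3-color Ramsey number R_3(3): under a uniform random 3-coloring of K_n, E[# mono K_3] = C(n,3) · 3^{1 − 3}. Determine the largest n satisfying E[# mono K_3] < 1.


We need C(n, 3) · 3^{1 − 3} < 1, i.e. C(n, 3) < 3^{3 − 1} = 9.
Check values of n near the boundary:
  n = 3: C(3, 3) = 1; 1 < 9? YES
  n = 4: C(4, 3) = 4; 4 < 9? YES
  n = 5: C(5, 3) = 10; 10 < 9? NO
  n = 6: C(6, 3) = 20; 20 < 9? NO
The largest n with C(n, 3) < 9 is n = 4 (where E[X] = 4/9 ≈ 0.4444). Hence R_3(3) > 4, i.e. R_3(3) ≥ 5.

Largest n = 4; hence R_3(3) > 4.


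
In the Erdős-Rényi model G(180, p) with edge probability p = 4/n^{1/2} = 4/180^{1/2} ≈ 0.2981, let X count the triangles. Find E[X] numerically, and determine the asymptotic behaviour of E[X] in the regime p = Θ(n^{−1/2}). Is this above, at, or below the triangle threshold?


Number of potential triangles: C(180, 3) = 955860.
Each occurs with probability p³ ≈ (0.2981)³ ≈ 2.650155e-02.
By linearity: E[X] = C(180, 3)·p³ ≈ 955860 · 2.650155e-02 ≈ 25331.7681.
Since α = 1/2 < 1, p = c/n^{1/2} ≫ 1/n is above the triangle threshold p ~ 1/n. Asymptotically E[X] ~ (c³/6)·n^{3(1−α)} = (4³/6)·n^{1.5} → ∞; triangles are abundant w.h.p.

E[X] ≈ 25331.7681; in regime p = Θ(1/n^{1/2}) E[X] diverges (above the triangle threshold p ~ 1/n).


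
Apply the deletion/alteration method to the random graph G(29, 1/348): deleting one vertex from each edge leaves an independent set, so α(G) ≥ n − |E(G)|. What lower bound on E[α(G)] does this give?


E[|E(G)|] = C(29, 2)·p = 406 · (1/348) = 7/6.
E[α(G)] ≥ n − E[|E(G)|] = 29 − 7/6 = 167/6.
Numerically: ≈ 27.83333.
(This is only a lower bound; the true E[α(G)] may be larger.)

E[α(G)] ≥ 167/6 ≈ 27.83333.


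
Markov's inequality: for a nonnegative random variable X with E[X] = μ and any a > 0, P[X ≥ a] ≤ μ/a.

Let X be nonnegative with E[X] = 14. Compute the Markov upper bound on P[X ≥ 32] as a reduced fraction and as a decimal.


μ = E[X] = 14, a = 32.
Markov: P[X ≥ 32] ≤ μ/a = (14)/32 = 7/16.
Numerically: ≈ 0.438.
(Since a = 32 > μ = 14.000, the bound 7/16 is < 1 and informative.)

P[X ≥ 32] ≤ 7/16 ≈ 0.438.


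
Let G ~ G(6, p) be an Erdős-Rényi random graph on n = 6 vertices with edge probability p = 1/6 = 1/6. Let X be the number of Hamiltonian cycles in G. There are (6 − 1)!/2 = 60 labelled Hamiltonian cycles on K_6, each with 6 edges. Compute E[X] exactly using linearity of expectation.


K_6 has (6 − 1)!/2 = 60 labelled Hamiltonian cycles.
For each such Hamiltonian cycle H, let X_H = 1 if all 6 edges of H are present in G. Then P[X_H = 1] = p^{6} = (1/6)^{6} = 1/46656.
By linearity of expectation: E[X] = Σ_H E[X_H] = 60 · p^{6} = 60 · 1/46656 = 5/3888.
Numerically: E[X] ≈ 0.00129.

E[X] = 60 · (1/6)^{6} = 5/3888 ≈ 0.00129.


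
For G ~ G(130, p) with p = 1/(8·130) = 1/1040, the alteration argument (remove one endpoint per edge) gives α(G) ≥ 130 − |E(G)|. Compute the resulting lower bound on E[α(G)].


E[|E(G)|] = C(130, 2)·p = 8385 · (1/1040) = 129/16.
E[α(G)] ≥ n − E[|E(G)|] = 130 − 129/16 = 1951/16.
Numerically: ≈ 121.93750.
(This is only a lower bound; the true E[α(G)] may be larger.)

E[α(G)] ≥ 1951/16 ≈ 121.93750.


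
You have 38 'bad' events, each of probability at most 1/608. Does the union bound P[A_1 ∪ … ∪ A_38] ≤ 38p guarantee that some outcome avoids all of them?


Union bound: P[∪_{i=1}^{38} A_i] ≤ Σ_i P[A_i] ≤ 38·p = 38·(1/608) = 1/16.
Numerically: 1/16 ≈ 0.06250.
Is 1/16 < 1? YES.
Since P[∪ A_i] ≤ 1/16 < 1, the complement has P[∩ A_i^c] ≥ 1 − 1/16 = 15/16 > 0, so some outcome avoids every A_i.

38·p = 1/16 ≈ 0.06250; existence CERTIFIED by the union bound.


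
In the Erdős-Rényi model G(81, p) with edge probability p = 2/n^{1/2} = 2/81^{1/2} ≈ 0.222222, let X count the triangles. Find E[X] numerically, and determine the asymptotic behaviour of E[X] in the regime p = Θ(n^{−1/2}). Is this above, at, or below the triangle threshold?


Number of potential triangles: C(81, 3) = 85320.
Each occurs with probability p³ ≈ (0.222222)³ ≈ 1.09739369e-02.
By linearity: E[X] = C(81, 3)·p³ ≈ 85320 · 1.09739369e-02 ≈ 936.296296.
Since α = 1/2 < 1, p = c/n^{1/2} ≫ 1/n is above the triangle threshold p ~ 1/n. Asymptotically E[X] ~ (c³/6)·n^{3(1−α)} = (2³/6)·n^{1.5} → ∞; triangles are abundant w.h.p.

E[X] ≈ 936.296296; in regime p = Θ(1/n^{1/2}) E[X] diverges (above the triangle threshold p ~ 1/n).


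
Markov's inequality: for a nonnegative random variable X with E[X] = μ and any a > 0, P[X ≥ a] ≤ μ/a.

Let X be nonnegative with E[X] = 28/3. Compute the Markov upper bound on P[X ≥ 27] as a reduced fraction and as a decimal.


μ = E[X] = 28/3, a = 27.
Markov: P[X ≥ 27] ≤ μ/a = (28/3)/27 = 28/81.
Numerically: ≈ 0.3457.
(Since a = 27 > μ = 9.3333, the bound 28/81 is < 1 and informative.)

P[X ≥ 27] ≤ 28/81 ≈ 0.3457.


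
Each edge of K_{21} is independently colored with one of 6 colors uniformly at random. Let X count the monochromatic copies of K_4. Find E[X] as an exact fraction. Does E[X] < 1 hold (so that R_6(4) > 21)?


E[X] = C(21, 4) · 6^{1 − 6} = 5985 · 6^{−5} = 5985/7776.
As a reduced fraction: E[X] = 665/864 ≈ 0.7696759.
Is E[X] < 1? YES.
Since E[X] < 1, there exists a 6-coloring of K_{21} with no monochromatic K_4; hence R_6(4) > 21.

E[X] = 665/864 ≈ 0.7696759; E[X] < 1, so R_6(4) > 21.


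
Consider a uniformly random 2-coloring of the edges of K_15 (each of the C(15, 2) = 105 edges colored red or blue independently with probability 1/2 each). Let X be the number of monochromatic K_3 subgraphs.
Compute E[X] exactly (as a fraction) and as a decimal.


Let X = Σ_S X_S over the C(15, 3) = 455 subsets S of size 3, where X_S = 1 if the K_3 on S is monochromatic.
For a fixed S, the K_3 on S has C(3, 2) = 3 edges. P[all 3 edges red] = (1/2)^3, and likewise for blue, so P[monochromatic] = 2·(1/2)^3 = 2^{1 − 3} = 1/4.
Summing: E[X] = C(15, 3) · 2^{1 − 3} = 455 · 1/4 = 455/4.
Numerically: E[X] ≈ 113.750000.

E[X] = C(15,3)·2^(1−C(3,2)) = 455/4 ≈ 113.750000.


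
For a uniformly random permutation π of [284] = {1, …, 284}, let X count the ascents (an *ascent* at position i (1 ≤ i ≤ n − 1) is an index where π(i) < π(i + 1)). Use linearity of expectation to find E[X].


Write X = Σ X_I over i = 1, …, 283, with X_I the indicator of one ascent.
There are 283 indicators.
For each fixed i, the pair (π(i), π(i+1)) is a uniformly random ordered pair of distinct values from {1, …, 284}; by symmetry P[π(i) < π(i+1)] = 1/2.
By linearity: E[X] = 283 · (1/2) = (284 − 1) · (1/2) = 283/2 ≈ 141.50000.

E[X] = 283/2 = 141.50000.


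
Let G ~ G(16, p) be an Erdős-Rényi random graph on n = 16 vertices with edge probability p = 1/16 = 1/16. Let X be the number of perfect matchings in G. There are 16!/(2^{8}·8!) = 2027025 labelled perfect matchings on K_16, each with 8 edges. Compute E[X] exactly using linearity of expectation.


K_16 has 16!/(2^{8}·8!) = 2027025 labelled perfect matchings.
For each such perfect matching H, let X_H = 1 if all 8 edges of H are present in G. Then P[X_H = 1] = p^{8} = (1/16)^{8} = 1/4294967296.
By linearity: E[X] = Σ_H E[X_H] = 2027025 · p^{8} = 2027025 · 1/4294967296 = 2027025/4294967296.
Numerically: E[X] ≈ 0.000472.

E[X] = 2027025 · (1/16)^{8} = 2027025/4294967296 ≈ 0.000472.


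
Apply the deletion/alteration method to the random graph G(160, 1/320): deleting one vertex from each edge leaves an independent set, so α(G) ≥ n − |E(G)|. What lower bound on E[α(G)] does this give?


E[|E(G)|] = C(160, 2)·p = 12720 · (1/320) = 159/4.
E[α(G)] ≥ n − E[|E(G)|] = 160 − 159/4 = 481/4.
Numerically: ≈ 120.25000.
(This is only a lower bound; the true E[α(G)] may be larger.)

E[α(G)] ≥ 481/4 ≈ 120.25000.


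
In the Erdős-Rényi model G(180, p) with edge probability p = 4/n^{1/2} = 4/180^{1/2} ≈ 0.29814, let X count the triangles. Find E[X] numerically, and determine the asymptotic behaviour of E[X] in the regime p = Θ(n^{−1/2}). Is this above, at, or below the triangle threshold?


Number of potential triangles: C(180, 3) = 955860.
Each occurs with probability p³ ≈ (0.29814)³ ≈ 2.6501546e-02.
By linearity: E[X] = C(180, 3)·p³ ≈ 955860 · 2.6501546e-02 ≈ 25331.76814.
Since α = 1/2 < 1, p = c/n^{1/2} ≫ 1/n is above the triangle threshold p ~ 1/n. Asymptotically E[X] ~ (c³/6)·n^{3(1−α)} = (4³/6)·n^{1.5} → ∞; triangles are abundant w.h.p.

E[X] ≈ 25331.76814; in regime p = Θ(1/n^{1/2}) E[X] diverges (above the triangle threshold p ~ 1/n).


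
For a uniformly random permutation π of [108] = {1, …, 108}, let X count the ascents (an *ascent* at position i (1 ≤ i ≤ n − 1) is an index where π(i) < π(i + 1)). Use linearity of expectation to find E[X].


Write X = Σ X_I over i = 1, …, 107, with X_I the indicator of one ascent.
There are 107 indicators.
For each fixed i, the pair (π(i), π(i+1)) is a uniformly random ordered pair of distinct values from {1, …, 108}; by symmetry P[π(i) < π(i+1)] = 1/2.
By linearity: E[X] = 107 · (1/2) = (108 − 1) · (1/2) = 107/2 ≈ 53.50000.

E[X] = 107/2 = 53.50000.


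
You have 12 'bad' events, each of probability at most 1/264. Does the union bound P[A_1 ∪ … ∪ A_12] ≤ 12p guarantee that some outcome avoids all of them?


Union bound: P[∪_{i=1}^{12} A_i] ≤ Σ_i P[A_i] ≤ 12·p = 12·(1/264) = 1/22.
Numerically: 1/22 ≈ 0.0454545.
Is 1/22 < 1? YES.
Since P[∪ A_i] ≤ 1/22 < 1, the complement has P[∩ A_i^c] ≥ 1 − 1/22 = 21/22 > 0, so some outcome avoids every A_i.

12·p = 1/22 ≈ 0.0454545; existence CERTIFIED by the union bound.


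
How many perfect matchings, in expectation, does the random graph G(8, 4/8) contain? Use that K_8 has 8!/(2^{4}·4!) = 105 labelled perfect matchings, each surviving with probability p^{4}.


K_8 has 8!/(2^{4}·4!) = 105 labelled perfect matchings.
For each such perfect matching H, let X_H = 1 if all 4 edges of H are present in G. Then P[X_H = 1] = p^{4} = (1/2)^{4} = 1/16.
By linearity: E[X] = Σ_H E[X_H] = 105 · p^{4} = 105 · 1/16 = 105/16.
Numerically: E[X] ≈ 6.5625.

E[X] = 105 · (1/2)^{4} = 105/16 ≈ 6.5625.


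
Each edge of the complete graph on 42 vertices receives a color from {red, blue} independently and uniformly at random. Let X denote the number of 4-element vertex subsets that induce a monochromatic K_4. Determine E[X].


Let X = Σ_S X_S over the C(42, 4) = 111930 subsets S of size 4, where X_S = 1 if the K_4 on S is monochromatic.
For a fixed S, the K_4 on S has C(4, 2) = 6 edges. P[all 6 edges red] = (1/2)^6, and likewise for blue, so P[monochromatic] = 2·(1/2)^6 = 2^{1 − 6} = 1/32.
By linearity: E[X] = C(42, 4) · 2^{1 − 6} = 111930 · 1/32 = 55965/16.
Numerically: E[X] ≈ 3497.8125.

E[X] = C(42,4)·2^(1−C(4,2)) = 55965/16 ≈ 3497.8125.


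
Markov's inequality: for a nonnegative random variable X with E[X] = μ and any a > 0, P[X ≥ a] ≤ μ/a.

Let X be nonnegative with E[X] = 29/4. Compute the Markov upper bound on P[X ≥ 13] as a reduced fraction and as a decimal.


μ = E[X] = 29/4, a = 13.
Markov: P[X ≥ 13] ≤ μ/a = (29/4)/13 = 29/52.
Numerically: ≈ 0.558.
(Since a = 13 > μ = 7.250, the bound 29/52 is < 1 and informative.)

P[X ≥ 13] ≤ 29/52 ≈ 0.558.


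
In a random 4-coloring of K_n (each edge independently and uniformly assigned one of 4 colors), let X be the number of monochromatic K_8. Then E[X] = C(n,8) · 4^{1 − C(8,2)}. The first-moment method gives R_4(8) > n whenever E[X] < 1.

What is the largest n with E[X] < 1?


We need C(n, 8) · 4^{1 − 28} < 1, i.e. C(n, 8) < 4^{28 − 1} = 18014398509481984.
Check values of n near the boundary:
  n = 404: C(404, 8) = 16415071523485570; 16415071523485570 < 18014398509481984? YES
  n = 405: C(405, 8) = 16745853821188050; 16745853821188050 < 18014398509481984? YES
  n = 406: C(406, 8) = 17082453897995850; 17082453897995850 < 18014398509481984? YES
  n = 407: C(407, 8) = 17424959239309050; 17424959239309050 < 18014398509481984? YES
  n = 408: C(408, 8) = 17773458424095231; 17773458424095231 < 18014398509481984? YES
  n = 409: C(409, 8) = 18128041135797879; 18128041135797879 < 18014398509481984? NO
The largest n with C(n, 8) < 18014398509481984 is n = 408 (where E[X] = 17773458424095231/18014398509481984 ≈ 0.987). Hence R_4(8) > 408, i.e. R_4(8) ≥ 409.

Largest n = 408; hence R_4(8) > 408.


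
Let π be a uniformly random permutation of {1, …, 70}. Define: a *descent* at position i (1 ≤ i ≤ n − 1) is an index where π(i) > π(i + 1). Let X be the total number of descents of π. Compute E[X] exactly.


Write X = Σ X_I over i = 1, …, 69, with X_I the indicator of one descent.
There are 69 indicators.
For each fixed i, the pair (π(i), π(i+1)) is a uniformly random ordered pair of distinct values from {1, …, 70}; by symmetry P[π(i) > π(i+1)] = 1/2.
By linearity: E[X] = 69 · (1/2) = (70 − 1) · (1/2) = 69/2 ≈ 34.5000.

E[X] = 69/2 = 34.5000.


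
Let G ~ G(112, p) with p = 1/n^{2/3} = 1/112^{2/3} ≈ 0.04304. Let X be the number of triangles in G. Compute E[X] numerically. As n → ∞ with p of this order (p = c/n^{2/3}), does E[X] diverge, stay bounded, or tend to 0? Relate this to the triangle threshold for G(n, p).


Number of potential triangles: C(112, 3) = 227920.
Each occurs with probability p³ ≈ (0.04304)³ ≈ 7.971939e-05.
By linearity: E[X] = C(112, 3)·p³ ≈ 227920 · 7.971939e-05 ≈ 18.1696.
Since α = 2/3 < 1, p = c/n^{2/3} ≫ 1/n is above the triangle threshold p ~ 1/n. Asymptotically E[X] ~ (c³/6)·n^{3(1−α)} = (1³/6)·n^{1} → ∞; triangles are abundant w.h.p.

E[X] ≈ 18.1696; in regime p = Θ(1/n^{2/3}) E[X] diverges (above the triangle threshold p ~ 1/n).


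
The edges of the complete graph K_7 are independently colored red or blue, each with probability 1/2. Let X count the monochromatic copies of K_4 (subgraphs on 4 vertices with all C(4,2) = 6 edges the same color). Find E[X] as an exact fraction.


Let X = Σ_S X_S over the C(7, 4) = 35 subsets S of size 4, where X_S = 1 if the K_4 on S is monochromatic.
For a fixed S, the K_4 on S has C(4, 2) = 6 edges. P[all 6 edges red] = (1/2)^6, and likewise for blue, so P[monochromatic] = 2·(1/2)^6 = 2^{1 − 6} = 1/32.
By linearity: E[X] = C(7, 4) · 2^{1 − 6} = 35 · 1/32 = 35/32.
Numerically: E[X] ≈ 1.094.

E[X] = C(7,4)·2^(1−C(4,2)) = 35/32 ≈ 1.094.


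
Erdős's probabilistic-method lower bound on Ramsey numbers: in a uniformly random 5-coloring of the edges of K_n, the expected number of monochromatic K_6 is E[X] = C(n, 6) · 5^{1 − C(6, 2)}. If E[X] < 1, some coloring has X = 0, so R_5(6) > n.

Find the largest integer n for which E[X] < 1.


We need C(n, 6) · 5^{1 − 15} < 1, i.e. C(n, 6) < 5^{15 − 1} = 6103515625.
Check values of n near the boundary:
  n = 124: C(124, 6) = 4465475476; 4465475476 < 6103515625? YES
  n = 125: C(125, 6) = 4690625500; 4690625500 < 6103515625? YES
  n = 126: C(126, 6) = 4925156775; 4925156775 < 6103515625? YES
  n = 127: C(127, 6) = 5169379425; 5169379425 < 6103515625? YES
  n = 128: C(128, 6) = 5423611200; 5423611200 < 6103515625? YES
  n = 129: C(129, 6) = 5688177600; 5688177600 < 6103515625? YES
  n = 130: C(130, 6) = 5963412000; 5963412000 < 6103515625? YES
  n = 131: C(131, 6) = 6249655776; 6249655776 < 6103515625? NO
  n = 132: C(132, 6) = 6547258432; 6547258432 < 6103515625? NO
  n = 133: C(133, 6) = 6856577728; 6856577728 < 6103515625? NO
The largest n with C(n, 6) < 6103515625 is n = 130 (where E[X] = 47707296/48828125 ≈ 0.97705). Hence R_5(6) > 130, i.e. R_5(6) ≥ 131.

Largest n = 130; hence R_5(6) > 130.


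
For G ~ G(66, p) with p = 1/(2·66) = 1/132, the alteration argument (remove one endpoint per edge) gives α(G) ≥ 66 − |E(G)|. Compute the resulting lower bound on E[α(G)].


E[|E(G)|] = C(66, 2)·p = 2145 · (1/132) = 65/4.
E[α(G)] ≥ n − E[|E(G)|] = 66 − 65/4 = 199/4.
Numerically: ≈ 49.7500.
(This is only a lower bound; the true E[α(G)] may be larger.)

E[α(G)] ≥ 199/4 ≈ 49.7500.


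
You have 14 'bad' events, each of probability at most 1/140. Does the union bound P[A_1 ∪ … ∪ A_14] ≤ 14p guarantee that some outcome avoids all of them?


Union bound: P[∪_{i=1}^{14} A_i] ≤ Σ_i P[A_i] ≤ 14·p = 14·(1/140) = 1/10.
Numerically: 1/10 ≈ 0.1000000.
Is 1/10 < 1? YES.
Since P[∪ A_i] ≤ 1/10 < 1, the complement has P[∩ A_i^c] ≥ 1 − 1/10 = 9/10 > 0, so some outcome avoids every A_i.

14·p = 1/10 ≈ 0.1000000; existence CERTIFIED by the union bound.


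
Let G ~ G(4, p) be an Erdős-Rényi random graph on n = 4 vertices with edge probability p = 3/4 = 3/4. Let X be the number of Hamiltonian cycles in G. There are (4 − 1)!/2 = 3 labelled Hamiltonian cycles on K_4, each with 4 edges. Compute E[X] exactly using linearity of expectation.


K_4 has (4 − 1)!/2 = 3 labelled Hamiltonian cycles.
For each such Hamiltonian cycle H, let X_H = 1 if all 4 edges of H are present in G. Then P[X_H = 1] = p^{4} = (3/4)^{4} = 81/256.
Summing the indicators: E[X] = Σ_H E[X_H] = 3 · p^{4} = 3 · 81/256 = 243/256.
Numerically: E[X] ≈ 0.94922.

E[X] = 3 · (3/4)^{4} = 243/256 ≈ 0.94922.


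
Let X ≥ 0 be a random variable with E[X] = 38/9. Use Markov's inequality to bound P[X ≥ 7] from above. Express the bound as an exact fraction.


μ = E[X] = 38/9, a = 7.
Markov: P[X ≥ 7] ≤ μ/a = (38/9)/7 = 38/63.
Numerically: ≈ 0.603175.
(Since a = 7 > μ = 4.222222, the bound 38/63 is < 1 and informative.)

P[X ≥ 7] ≤ 38/63 ≈ 0.603175.


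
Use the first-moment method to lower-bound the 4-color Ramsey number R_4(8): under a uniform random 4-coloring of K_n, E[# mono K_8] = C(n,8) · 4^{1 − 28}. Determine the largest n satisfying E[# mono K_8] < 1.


We need C(n, 8) · 4^{1 − 28} < 1, i.e. C(n, 8) < 4^{28 − 1} = 18014398509481984.
Check values of n near the boundary:
  n = 407: C(407, 8) = 17424959239309050; 17424959239309050 < 18014398509481984? YES
  n = 408: C(408, 8) = 17773458424095231; 17773458424095231 < 18014398509481984? YES
  n = 409: C(409, 8) = 18128041135797879; 18128041135797879 < 18014398509481984? NO
  n = 410: C(410, 8) = 18488798173326195; 18488798173326195 < 18014398509481984? NO
The largest n with C(n, 8) < 18014398509481984 is n = 408 (where E[X] = 17773458424095231/18014398509481984 ≈ 0.986625). Hence R_4(8) > 408, i.e. R_4(8) ≥ 409.

Largest n = 408; hence R_4(8) > 408.


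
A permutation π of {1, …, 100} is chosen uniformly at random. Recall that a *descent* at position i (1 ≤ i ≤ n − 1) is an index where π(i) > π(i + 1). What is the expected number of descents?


Write X = Σ X_I over i = 1, …, 99, with X_I the indicator of one descent.
There are 99 indicators.
For each fixed i, the pair (π(i), π(i+1)) is a uniformly random ordered pair of distinct values from {1, …, 100}; by symmetry P[π(i) > π(i+1)] = 1/2.
By linearity: E[X] = 99 · (1/2) = (100 − 1) · (1/2) = 99/2 ≈ 49.500000.

E[X] = 99/2 = 49.500000.


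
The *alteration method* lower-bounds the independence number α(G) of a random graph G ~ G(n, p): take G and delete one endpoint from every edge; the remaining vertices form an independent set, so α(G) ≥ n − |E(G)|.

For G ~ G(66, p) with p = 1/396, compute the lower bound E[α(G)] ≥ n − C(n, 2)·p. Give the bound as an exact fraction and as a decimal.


E[|E(G)|] = C(66, 2)·p = 2145 · (1/396) = 65/12.
E[α(G)] ≥ n − E[|E(G)|] = 66 − 65/12 = 727/12.
Numerically: ≈ 60.58333.
(This is only a lower bound; the true E[α(G)] may be larger.)

E[α(G)] ≥ 727/12 ≈ 60.58333.


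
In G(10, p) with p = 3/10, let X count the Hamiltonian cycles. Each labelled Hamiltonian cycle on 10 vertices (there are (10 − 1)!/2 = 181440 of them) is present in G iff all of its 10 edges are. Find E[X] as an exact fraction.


K_10 has (10 − 1)!/2 = 181440 labelled Hamiltonian cycles.
For each such Hamiltonian cycle H, let X_H = 1 if all 10 edges of H are present in G. Then P[X_H = 1] = p^{10} = (3/10)^{10} = 59049/10000000000.
Summing the indicators: E[X] = Σ_H E[X_H] = 181440 · p^{10} = 181440 · 59049/10000000000 = 33480783/31250000.
Numerically: E[X] ≈ 1.07139.

E[X] = 181440 · (3/10)^{10} = 33480783/31250000 ≈ 1.07139.


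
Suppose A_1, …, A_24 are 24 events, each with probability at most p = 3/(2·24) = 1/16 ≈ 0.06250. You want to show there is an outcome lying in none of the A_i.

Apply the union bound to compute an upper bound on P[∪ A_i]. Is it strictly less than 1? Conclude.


Union bound: P[∪_{i=1}^{24} A_i] ≤ Σ_i P[A_i] ≤ 24·p = 24·(1/16) = 3/2.
Numerically: 3/2 ≈ 1.50000.
Is 3/2 < 1? NO.
Since the bound 3/2 is ≥ 1, the union bound is uninformative here; it does NOT by itself certify existence.

24·p = 3/2 ≈ 1.50000; existence NOT certified by the union bound.


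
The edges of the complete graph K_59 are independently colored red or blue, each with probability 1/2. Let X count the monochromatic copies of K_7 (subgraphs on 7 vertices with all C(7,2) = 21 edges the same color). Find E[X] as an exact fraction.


Let X = Σ_S X_S over the C(59, 7) = 341149446 subsets S of size 7, where X_S = 1 if the K_7 on S is monochromatic.
For a fixed S, the K_7 on S has C(7, 2) = 21 edges. P[all 21 edges red] = (1/2)^21, and likewise for blue, so P[monochromatic] = 2·(1/2)^21 = 2^{1 − 21} = 1/1048576.
Summing: E[X] = C(59, 7) · 2^{1 − 21} = 341149446 · 1/1048576 = 170574723/524288.
Numerically: E[X] ≈ 325.3455.

E[X] = C(59,7)·2^(1−C(7,2)) = 170574723/524288 ≈ 325.3455.


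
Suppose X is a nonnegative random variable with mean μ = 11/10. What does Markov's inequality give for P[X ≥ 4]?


μ = E[X] = 11/10, a = 4.
Markov: P[X ≥ 4] ≤ μ/a = (11/10)/4 = 11/40.
Numerically: ≈ 0.275000.
(Since a = 4 > μ = 1.100000, the bound 11/40 is < 1 and informative.)

P[X ≥ 4] ≤ 11/40 ≈ 0.275000.


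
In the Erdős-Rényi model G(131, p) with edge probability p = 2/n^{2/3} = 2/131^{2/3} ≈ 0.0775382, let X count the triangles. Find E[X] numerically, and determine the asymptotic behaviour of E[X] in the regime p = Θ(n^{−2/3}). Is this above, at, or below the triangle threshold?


Number of potential triangles: C(131, 3) = 366145.
Each occurs with probability p³ ≈ (0.0775382)³ ≈ 4.66173300e-04.
By linearity: E[X] = C(131, 3)·p³ ≈ 366145 · 4.66173300e-04 ≈ 170.687023.
Since α = 2/3 < 1, p = c/n^{2/3} ≫ 1/n is above the triangle threshold p ~ 1/n. Asymptotically E[X] ~ (c³/6)·n^{3(1−α)} = (2³/6)·n^{1} → ∞; triangles are abundant w.h.p.

E[X] ≈ 170.687023; in regime p = Θ(1/n^{2/3}) E[X] diverges (above the triangle threshold p ~ 1/n).


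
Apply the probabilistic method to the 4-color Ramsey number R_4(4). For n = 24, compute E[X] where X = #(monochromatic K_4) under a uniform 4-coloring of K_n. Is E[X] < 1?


E[X] = C(24, 4) · 4^{1 − 6} = 10626 · 4^{−5} = 10626/1024.
As a reduced fraction: E[X] = 5313/512 ≈ 10.37695.
Is E[X] < 1? NO.
Since E[X] ≥ 1, the first-moment bound is inconclusive at n = 24; it does NOT by itself certify R_4(4) > 24.

E[X] = 5313/512 ≈ 10.37695; E[X] ≥ 1; first-moment method inconclusive here.


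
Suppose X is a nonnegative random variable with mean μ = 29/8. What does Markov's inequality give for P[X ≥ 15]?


μ = E[X] = 29/8, a = 15.
Markov: P[X ≥ 15] ≤ μ/a = (29/8)/15 = 29/120.
Numerically: ≈ 0.242.
(Since a = 15 > μ = 3.625, the bound 29/120 is < 1 and informative.)

P[X ≥ 15] ≤ 29/120 ≈ 0.242.


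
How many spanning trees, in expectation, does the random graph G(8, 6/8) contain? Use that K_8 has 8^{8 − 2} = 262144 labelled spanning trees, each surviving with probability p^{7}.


K_8 has 8^{8 − 2} = 262144 labelled spanning trees.
For each such spanning tree H, let X_H = 1 if all 7 edges of H are present in G. Then P[X_H = 1] = p^{7} = (3/4)^{7} = 2187/16384.
Summing the indicators: E[X] = Σ_H E[X_H] = 262144 · p^{7} = 262144 · 2187/16384 = 34992.
Numerically: E[X] ≈ 3.499e+04.

E[X] = 262144 · (3/4)^{7} = 34992 ≈ 3.499e+04.


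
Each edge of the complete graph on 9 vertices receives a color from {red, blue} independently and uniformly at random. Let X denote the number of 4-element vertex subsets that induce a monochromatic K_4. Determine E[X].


Let X = Σ_S X_S over the C(9, 4) = 126 subsets S of size 4, where X_S = 1 if the K_4 on S is monochromatic.
For a fixed S, the K_4 on S has C(4, 2) = 6 edges. P[all 6 edges red] = (1/2)^6, and likewise for blue, so P[monochromatic] = 2·(1/2)^6 = 2^{1 − 6} = 1/32.
By linearity: E[X] = C(9, 4) · 2^{1 − 6} = 126 · 1/32 = 63/16.
Numerically: E[X] ≈ 3.93750.

E[X] = C(9,4)·2^(1−C(4,2)) = 63/16 ≈ 3.93750.


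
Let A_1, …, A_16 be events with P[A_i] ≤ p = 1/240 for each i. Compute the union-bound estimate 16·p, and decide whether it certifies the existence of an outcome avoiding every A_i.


Union bound: P[∪_{i=1}^{16} A_i] ≤ Σ_i P[A_i] ≤ 16·p = 16·(1/240) = 1/15.
Numerically: 1/15 ≈ 0.0667.
Is 1/15 < 1? YES.
Since P[∪ A_i] ≤ 1/15 < 1, the complement has P[∩ A_i^c] ≥ 1 − 1/15 = 14/15 > 0, so some outcome avoids every A_i.

16·p = 1/15 ≈ 0.0667; existence CERTIFIED by the union bound.


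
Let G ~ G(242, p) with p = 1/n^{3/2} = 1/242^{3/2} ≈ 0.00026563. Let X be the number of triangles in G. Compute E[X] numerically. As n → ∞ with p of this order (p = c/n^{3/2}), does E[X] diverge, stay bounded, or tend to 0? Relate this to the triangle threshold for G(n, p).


Number of potential triangles: C(242, 3) = 2332880.
Each occurs with probability p³ ≈ (0.00026563)³ ≈ 1.8742644e-11.
By linearity: E[X] = C(242, 3)·p³ ≈ 2332880 · 1.8742644e-11 ≈ 0.00004.
Since α = 3/2 > 1, p = c/n^{3/2} = o(1/n) is below the triangle threshold p ~ 1/n. Asymptotically E[X] ~ (c³/6)·n^{3(1−α)} = (1³/6)·n^{-1.5} → 0, so by Markov's inequality G has no triangles w.h.p.

E[X] ≈ 0.00004; in regime p = Θ(1/n^{3/2}) E[X] tends to 0 (below the triangle threshold p ~ 1/n).


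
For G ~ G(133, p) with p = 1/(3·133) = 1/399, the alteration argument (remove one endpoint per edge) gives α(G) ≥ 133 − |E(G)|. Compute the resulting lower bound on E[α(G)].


E[|E(G)|] = C(133, 2)·p = 8778 · (1/399) = 22.
E[α(G)] ≥ n − E[|E(G)|] = 133 − 22 = 111.
Numerically: ≈ 111.0000.
(This is only a lower bound; the true E[α(G)] may be larger.)

E[α(G)] ≥ 111 ≈ 111.0000.


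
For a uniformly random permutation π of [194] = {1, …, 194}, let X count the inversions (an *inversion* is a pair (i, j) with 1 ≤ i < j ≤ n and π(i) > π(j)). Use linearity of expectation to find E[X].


Write X = Σ X_I over the C(194, 2) = 18721 pairs i < j, with X_I the indicator of one inversion.
There are 18721 indicators.
For each fixed pair i < j, the values π(i) and π(j) are two distinct elements of {1, …, 194} in uniformly random order; by symmetry P[π(i) > π(j)] = 1/2.
By linearity: E[X] = 18721 · (1/2) = C(194, 2) · (1/2) = 18721/2 = 18721/2 ≈ 9360.500000.

E[X] = 18721/2 = 9360.500000.


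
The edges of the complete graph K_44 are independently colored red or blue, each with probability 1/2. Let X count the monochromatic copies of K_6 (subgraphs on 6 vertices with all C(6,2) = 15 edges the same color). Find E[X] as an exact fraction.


Let X = Σ_S X_S over the C(44, 6) = 7059052 subsets S of size 6, where X_S = 1 if the K_6 on S is monochromatic.
For a fixed S, the K_6 on S has C(6, 2) = 15 edges. P[all 15 edges red] = (1/2)^15, and likewise for blue, so P[monochromatic] = 2·(1/2)^15 = 2^{1 − 15} = 1/16384.
By linearity: E[X] = C(44, 6) · 2^{1 − 15} = 7059052 · 1/16384 = 1764763/4096.
Numerically: E[X] ≈ 430.850.

E[X] = C(44,6)·2^(1−C(6,2)) = 1764763/4096 ≈ 430.850.


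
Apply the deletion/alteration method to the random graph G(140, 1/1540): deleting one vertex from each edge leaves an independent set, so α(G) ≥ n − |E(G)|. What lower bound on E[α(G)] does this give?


E[|E(G)|] = C(140, 2)·p = 9730 · (1/1540) = 139/22.
E[α(G)] ≥ n − E[|E(G)|] = 140 − 139/22 = 2941/22.
Numerically: ≈ 133.681818.
(This is only a lower bound; the true E[α(G)] may be larger.)

E[α(G)] ≥ 2941/22 ≈ 133.681818.


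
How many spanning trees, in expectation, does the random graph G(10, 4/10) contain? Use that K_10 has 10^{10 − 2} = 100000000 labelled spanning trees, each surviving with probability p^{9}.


K_10 has 10^{10 − 2} = 100000000 labelled spanning trees.
For each such spanning tree H, let X_H = 1 if all 9 edges of H are present in G. Then P[X_H = 1] = p^{9} = (2/5)^{9} = 512/1953125.
By linearity of expectation: E[X] = Σ_H E[X_H] = 100000000 · p^{9} = 100000000 · 512/1953125 = 131072/5.
Numerically: E[X] ≈ 2.62e+04.

E[X] = 100000000 · (2/5)^{9} = 131072/5 ≈ 2.62e+04.


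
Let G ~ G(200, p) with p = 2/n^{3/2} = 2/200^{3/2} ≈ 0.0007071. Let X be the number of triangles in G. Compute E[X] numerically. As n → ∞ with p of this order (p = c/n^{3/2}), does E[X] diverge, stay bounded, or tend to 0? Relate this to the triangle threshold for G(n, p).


Number of potential triangles: C(200, 3) = 1313400.
Each occurs with probability p³ ≈ (0.0007071)³ ≈ 3.535534e-10.
By linearity: E[X] = C(200, 3)·p³ ≈ 1313400 · 3.535534e-10 ≈ 0.0005.
Since α = 3/2 > 1, p = c/n^{3/2} = o(1/n) is below the triangle threshold p ~ 1/n. Asymptotically E[X] ~ (c³/6)·n^{3(1−α)} = (2³/6)·n^{-1.5} → 0, so by Markov's inequality G has no triangles w.h.p.

E[X] ≈ 0.0005; in regime p = Θ(1/n^{3/2}) E[X] tends to 0 (below the triangle threshold p ~ 1/n).


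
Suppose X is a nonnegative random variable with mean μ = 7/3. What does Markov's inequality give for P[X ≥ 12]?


μ = E[X] = 7/3, a = 12.
Markov: P[X ≥ 12] ≤ μ/a = (7/3)/12 = 7/36.
Numerically: ≈ 0.194.
(Since a = 12 > μ = 2.333, the bound 7/36 is < 1 and informative.)

P[X ≥ 12] ≤ 7/36 ≈ 0.194.


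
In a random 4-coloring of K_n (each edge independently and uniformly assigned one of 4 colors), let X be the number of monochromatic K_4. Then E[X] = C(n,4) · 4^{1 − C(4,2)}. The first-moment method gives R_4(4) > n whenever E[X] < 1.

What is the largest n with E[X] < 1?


We need C(n, 4) · 4^{1 − 6} < 1, i.e. C(n, 4) < 4^{6 − 1} = 1024.
Check values of n near the boundary:
  n = 8: C(8, 4) = 70; 70 < 1024? YES
  n = 9: C(9, 4) = 126; 126 < 1024? YES
  n = 10: C(10, 4) = 210; 210 < 1024? YES
  n = 11: C(11, 4) = 330; 330 < 1024? YES
  n = 12: C(12, 4) = 495; 495 < 1024? YES
  n = 13: C(13, 4) = 715; 715 < 1024? YES
  n = 14: C(14, 4) = 1001; 1001 < 1024? YES
  n = 15: C(15, 4) = 1365; 1365 < 1024? NO
  n = 16: C(16, 4) = 1820; 1820 < 1024? NO
The largest n with C(n, 4) < 1024 is n = 14 (where E[X] = 1001/1024 ≈ 0.977539). Hence R_4(4) > 14, i.e. R_4(4) ≥ 15.

Largest n = 14; hence R_4(4) > 14.


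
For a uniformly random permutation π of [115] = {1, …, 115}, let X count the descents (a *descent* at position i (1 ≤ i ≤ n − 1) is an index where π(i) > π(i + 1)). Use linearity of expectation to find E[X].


Write X = Σ X_I over i = 1, …, 114, with X_I the indicator of one descent.
There are 114 indicators.
For each fixed i, the pair (π(i), π(i+1)) is a uniformly random ordered pair of distinct values from {1, …, 115}; by symmetry P[π(i) > π(i+1)] = 1/2.
By linearity: E[X] = 114 · (1/2) = (115 − 1) · (1/2) = 57 ≈ 57.000.

E[X] = 57 = 57.000.


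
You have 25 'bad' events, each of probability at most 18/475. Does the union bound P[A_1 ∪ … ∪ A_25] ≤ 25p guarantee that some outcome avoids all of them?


Union bound: P[∪_{i=1}^{25} A_i] ≤ Σ_i P[A_i] ≤ 25·p = 25·(18/475) = 18/19.
Numerically: 18/19 ≈ 0.9474.
Is 18/19 < 1? YES.
Since P[∪ A_i] ≤ 18/19 < 1, the complement has P[∩ A_i^c] ≥ 1 − 18/19 = 1/19 > 0, so some outcome avoids every A_i.

25·p = 18/19 ≈ 0.9474; existence CERTIFIED by the union bound.


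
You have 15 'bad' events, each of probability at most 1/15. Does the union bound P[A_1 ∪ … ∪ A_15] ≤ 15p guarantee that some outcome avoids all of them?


Union bound: P[∪_{i=1}^{15} A_i] ≤ Σ_i P[A_i] ≤ 15·p = 15·(1/15) = 1.
Numerically: 1 ≈ 1.000.
Is 1 < 1? NO.
Since the bound 1 is ≥ 1, the union bound is uninformative here; it does NOT by itself certify existence.

15·p = 1 ≈ 1.000; existence NOT certified by the union bound.


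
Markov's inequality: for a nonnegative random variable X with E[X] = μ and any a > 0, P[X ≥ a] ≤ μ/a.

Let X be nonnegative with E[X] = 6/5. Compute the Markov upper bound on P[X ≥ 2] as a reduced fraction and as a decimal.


μ = E[X] = 6/5, a = 2.
Markov: P[X ≥ 2] ≤ μ/a = (6/5)/2 = 3/5.
Numerically: ≈ 0.60000.
(Since a = 2 > μ = 1.20000, the bound 3/5 is < 1 and informative.)

P[X ≥ 2] ≤ 3/5 ≈ 0.60000.


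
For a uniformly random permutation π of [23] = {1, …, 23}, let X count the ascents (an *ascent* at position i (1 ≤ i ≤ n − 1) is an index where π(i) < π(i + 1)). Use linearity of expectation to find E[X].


Write X = Σ X_I over i = 1, …, 22, with X_I the indicator of one ascent.
There are 22 indicators.
For each fixed i, the pair (π(i), π(i+1)) is a uniformly random ordered pair of distinct values from {1, …, 23}; by symmetry P[π(i) < π(i+1)] = 1/2.
By linearity: E[X] = 22 · (1/2) = (23 − 1) · (1/2) = 11 ≈ 11.0000.

E[X] = 11 = 11.0000.


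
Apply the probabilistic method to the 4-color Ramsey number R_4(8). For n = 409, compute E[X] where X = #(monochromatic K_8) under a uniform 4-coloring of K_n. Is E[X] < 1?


E[X] = C(409, 8) · 4^{1 − 28} = 18128041135797879 · 4^{−27} = 18128041135797879/18014398509481984.
As a reduced fraction: E[X] = 18128041135797879/18014398509481984 ≈ 1.006.
Is E[X] < 1? NO.
Since E[X] ≥ 1, the first-moment bound is inconclusive at n = 409; it does NOT by itself certify R_4(8) > 409.

E[X] = 18128041135797879/18014398509481984 ≈ 1.006; E[X] ≥ 1; first-moment method inconclusive here.


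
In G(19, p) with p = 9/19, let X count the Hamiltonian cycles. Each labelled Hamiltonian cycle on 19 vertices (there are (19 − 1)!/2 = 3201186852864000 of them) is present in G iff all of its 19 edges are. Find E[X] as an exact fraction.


K_19 has (19 − 1)!/2 = 3201186852864000 labelled Hamiltonian cycles.
For each such Hamiltonian cycle H, let X_H = 1 if all 19 edges of H are present in G. Then P[X_H = 1] = p^{19} = (9/19)^{19} = 1350851717672992089/1978419655660313589123979.
By linearity of expectation: E[X] = Σ_H E[X_H] = 3201186852864000 · p^{19} = 3201186852864000 · 1350851717672992089/1978419655660313589123979 = 4324328758783534194876278992896000/1978419655660313589123979.
Numerically: E[X] ≈ 2.19e+09.

E[X] = 3201186852864000 · (9/19)^{19} = 4324328758783534194876278992896000/1978419655660313589123979 ≈ 2.19e+09.


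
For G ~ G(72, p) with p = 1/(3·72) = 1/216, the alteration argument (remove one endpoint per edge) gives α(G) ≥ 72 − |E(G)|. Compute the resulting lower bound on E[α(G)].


E[|E(G)|] = C(72, 2)·p = 2556 · (1/216) = 71/6.
E[α(G)] ≥ n − E[|E(G)|] = 72 − 71/6 = 361/6.
Numerically: ≈ 60.1667.
(This is only a lower bound; the true E[α(G)] may be larger.)

E[α(G)] ≥ 361/6 ≈ 60.1667.


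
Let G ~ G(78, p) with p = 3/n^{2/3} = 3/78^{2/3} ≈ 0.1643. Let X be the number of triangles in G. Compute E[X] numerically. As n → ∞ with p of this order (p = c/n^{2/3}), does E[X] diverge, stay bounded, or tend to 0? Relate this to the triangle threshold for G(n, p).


Number of potential triangles: C(78, 3) = 76076.
Each occurs with probability p³ ≈ (0.1643)³ ≈ 4.437870e-03.
By linearity: E[X] = C(78, 3)·p³ ≈ 76076 · 4.437870e-03 ≈ 337.6154.
Since α = 2/3 < 1, p = c/n^{2/3} ≫ 1/n is above the triangle threshold p ~ 1/n. Asymptotically E[X] ~ (c³/6)·n^{3(1−α)} = (3³/6)·n^{1} → ∞; triangles are abundant w.h.p.

E[X] ≈ 337.6154; in regime p = Θ(1/n^{2/3}) E[X] diverges (above the triangle threshold p ~ 1/n).
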